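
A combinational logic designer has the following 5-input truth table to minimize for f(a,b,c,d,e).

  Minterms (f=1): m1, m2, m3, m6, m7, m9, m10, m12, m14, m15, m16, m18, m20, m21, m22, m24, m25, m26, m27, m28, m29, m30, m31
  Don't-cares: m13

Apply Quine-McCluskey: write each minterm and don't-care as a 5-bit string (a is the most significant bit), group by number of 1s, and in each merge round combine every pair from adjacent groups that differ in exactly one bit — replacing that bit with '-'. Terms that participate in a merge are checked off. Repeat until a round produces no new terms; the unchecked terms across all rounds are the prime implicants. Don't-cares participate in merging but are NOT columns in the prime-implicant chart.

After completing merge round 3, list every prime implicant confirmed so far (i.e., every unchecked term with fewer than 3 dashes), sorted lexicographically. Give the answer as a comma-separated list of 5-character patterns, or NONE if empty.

-1-01, 0-001, 0-11-, 00-1-, 000-1, 1-10-

size-2^0 implicants → 00001(✓)  00010(✓)  00011(✓)  00110(✓)  00111(✓)  01001(✓)  01010(✓)  01100(✓)  01101(✓)  01110(✓)  01111(✓)  10000(✓)  10010(✓)  10100(✓)  10101(✓)  10110(✓)  11000(✓)  11001(✓)  11010(✓)  11011(✓)  11100(✓)  11101(✓)  11110(✓)  11111(✓)
size-2^1 implicants → -0010(✓)  -0110(✓)  -1001(✓)  -1010(✓)  -1100(✓)  -1101(✓)  -1110(✓)  -1111(✓)  0-001  0-010(✓)  0-110(✓)  0-111(✓)  00-10(✓)  00-11(✓)  000-1  0001-(✓)  0011-(✓)  01-01(✓)  01-10(✓)  011-0(✓)  011-1(✓)  0110-(✓)  0111-(✓)  1-000(✓)  1-010(✓)  1-100(✓)  1-101(✓)  1-110(✓)  10-00(✓)  10-10(✓)  100-0(✓)  101-0(✓)  1010-(✓)  11-00(✓)  11-01(✓)  11-10(✓)  11-11(✓)  110-0(✓)  110-1(✓)  1100-(✓)  1101-(✓)  111-0(✓)  111-1(✓)  1110-(✓)  1111-(✓)
size-2^2 implicants → --010(✓)  --110(✓)  -0-10(✓)  -1-01  -1-10(✓)  -11-0(✓)  -11-1(✓)  -110-(✓)  -111-(✓)  0--10(✓)  0-11-  00-1-  011--(✓)  1--00(✓)  1--10(✓)  1-0-0(✓)  1-1-0(✓)  1-10-  10--0(✓)  11--0(✓)  11--1(✓)  11-0-(✓)  11-1-(✓)  110--(✓)  111--(✓)
size-2^3 implicants → ---10  -11--  1---0  11---
Unchecked terms (primes): ---10, -1-01, -11--, 0-001, 0-11-, 00-1-, 000-1, 1---0, 1-10-, 11---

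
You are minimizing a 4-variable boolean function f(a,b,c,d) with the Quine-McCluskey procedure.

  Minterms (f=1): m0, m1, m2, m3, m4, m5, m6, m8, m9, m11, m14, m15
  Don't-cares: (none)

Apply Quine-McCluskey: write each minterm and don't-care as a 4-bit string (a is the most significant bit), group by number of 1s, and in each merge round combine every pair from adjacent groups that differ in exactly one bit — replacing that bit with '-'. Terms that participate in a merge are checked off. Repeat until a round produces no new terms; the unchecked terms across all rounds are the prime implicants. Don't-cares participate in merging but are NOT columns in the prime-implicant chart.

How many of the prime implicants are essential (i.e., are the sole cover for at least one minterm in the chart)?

size-2^0 implicants → 0000(✓)  0001(✓)  0010(✓)  0011(✓)  0100(✓)  0101(✓)  0110(✓)  1000(✓)  1001(✓)  1011(✓)  1110(✓)  1111(✓)
size-2^1 implicants → -000(✓)  -001(✓)  -011(✓)  -110  0-00(✓)  0-01(✓)  0-10(✓)  00-0(✓)  00-1(✓)  000-(✓)  001-(✓)  01-0(✓)  010-(✓)  1-11  10-1(✓)  100-(✓)  111-
size-2^2 implicants → -0-1  -00-  0--0  0-0-  00--
Unchecked terms (primes): -0-1, -00-, -110, 0--0, 0-0-, 00--, 1-11, 111-
Minterm coverage:
  m0 ⊆ -00-,0--0,0-0-,00--
  m1 ⊆ -0-1,-00-,0-0-,00--
  m2 ⊆ 0--0,00--
  m3 ⊆ -0-1,00--
  m4 ⊆ 0--0,0-0-
  m5 ⊆ 0-0- [E]
  m6 ⊆ -110,0--0
  m8 ⊆ -00- [E]
  m9 ⊆ -0-1,-00-
  m11 ⊆ -0-1,1-11
  m14 ⊆ -110,111-
  m15 ⊆ 1-11,111-
E = {-00-, 0-0-}

2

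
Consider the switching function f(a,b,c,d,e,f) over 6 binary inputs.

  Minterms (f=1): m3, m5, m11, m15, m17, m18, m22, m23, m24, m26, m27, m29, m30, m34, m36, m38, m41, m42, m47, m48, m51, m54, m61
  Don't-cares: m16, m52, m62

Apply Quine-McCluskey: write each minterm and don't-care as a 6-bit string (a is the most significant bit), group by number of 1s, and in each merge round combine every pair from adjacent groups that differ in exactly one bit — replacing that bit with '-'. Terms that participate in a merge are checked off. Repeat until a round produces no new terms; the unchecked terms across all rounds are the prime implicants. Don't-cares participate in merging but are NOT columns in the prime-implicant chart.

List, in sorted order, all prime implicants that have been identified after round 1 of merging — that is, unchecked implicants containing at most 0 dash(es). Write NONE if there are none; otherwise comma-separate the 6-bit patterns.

size-2^0 implicants → 000011(✓)  000101  001011(✓)  001111(✓)  010000(✓)  010001(✓)  010010(✓)  010110(✓)  010111(✓)  011000(✓)  011010(✓)  011011(✓)  011101(✓)  011110(✓)  100010(✓)  100100(✓)  100110(✓)  101001  101010(✓)  101111(✓)  110000(✓)  110011  110100(✓)  110110(✓)  111101(✓)  111110(✓)
size-2^1 implicants → -01111  -10000  -10110(✓)  -11101  -11110(✓)  0-1011  00-011  001-11  01-000(✓)  01-010(✓)  01-110(✓)  010-10(✓)  0100-0(✓)  01000-  01011-  011-10(✓)  0110-0(✓)  01101-  1-0100(✓)  1-0110(✓)  10-010  100-10  1001-0(✓)  11-110(✓)  110-00  1101-0(✓)
size-2^2 implicants → -1-110  01--10  01-0-0  1-01-0
Unchecked terms (primes): -01111, -1-110, -10000, -11101, 0-1011, 00-011, 000101, 001-11, 01--10, 01-0-0, 01000-, 01011-, 01101-, 1-01-0, 10-010, 100-10, 101001, 110-00, 110011

000101, 101001, 110011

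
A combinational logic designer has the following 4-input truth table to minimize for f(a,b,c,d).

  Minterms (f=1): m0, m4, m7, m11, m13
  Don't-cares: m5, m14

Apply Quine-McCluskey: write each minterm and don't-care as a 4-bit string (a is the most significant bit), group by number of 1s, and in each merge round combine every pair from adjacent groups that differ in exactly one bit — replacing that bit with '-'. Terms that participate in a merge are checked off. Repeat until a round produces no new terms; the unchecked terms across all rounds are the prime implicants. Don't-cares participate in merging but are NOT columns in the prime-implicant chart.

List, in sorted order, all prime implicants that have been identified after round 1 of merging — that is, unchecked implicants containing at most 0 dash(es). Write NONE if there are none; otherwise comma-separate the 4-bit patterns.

size-2^0 implicants → 0000(✓)  0100(✓)  0101(✓)  0111(✓)  1011  1101(✓)  1110
size-2^1 implicants → -101  0-00  01-1  010-
Unchecked terms (primes): -101, 0-00, 01-1, 010-, 1011, 1110

1011, 1110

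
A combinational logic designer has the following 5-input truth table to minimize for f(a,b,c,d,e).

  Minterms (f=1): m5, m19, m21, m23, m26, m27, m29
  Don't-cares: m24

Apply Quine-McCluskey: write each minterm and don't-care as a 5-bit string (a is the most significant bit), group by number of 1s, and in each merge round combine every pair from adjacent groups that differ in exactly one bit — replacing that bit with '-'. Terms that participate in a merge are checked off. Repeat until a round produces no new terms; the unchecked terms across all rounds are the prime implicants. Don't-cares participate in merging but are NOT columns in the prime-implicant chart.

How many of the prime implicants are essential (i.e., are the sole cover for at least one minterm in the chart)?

Round 0: 00101✓ 10011✓ 10101✓ 10111✓ 11000✓ 11010✓ 11011✓ 11101✓
Round 1: -0101 1-011 1-101 10-11 101-1 110-0 1101-
PIs = {-0101, 1-011, 1-101, 10-11, 101-1, 110-0, 1101-}
Coverage chart:
  m5: -0101 ←essential
  m19: 1-011,10-11
  m21: -0101,1-101,101-1
  m23: 10-11,101-1
  m26: 110-0,1101-
  m27: 1-011,1101-
  m29: 1-101 ←essential
Essential: -0101, 1-101

2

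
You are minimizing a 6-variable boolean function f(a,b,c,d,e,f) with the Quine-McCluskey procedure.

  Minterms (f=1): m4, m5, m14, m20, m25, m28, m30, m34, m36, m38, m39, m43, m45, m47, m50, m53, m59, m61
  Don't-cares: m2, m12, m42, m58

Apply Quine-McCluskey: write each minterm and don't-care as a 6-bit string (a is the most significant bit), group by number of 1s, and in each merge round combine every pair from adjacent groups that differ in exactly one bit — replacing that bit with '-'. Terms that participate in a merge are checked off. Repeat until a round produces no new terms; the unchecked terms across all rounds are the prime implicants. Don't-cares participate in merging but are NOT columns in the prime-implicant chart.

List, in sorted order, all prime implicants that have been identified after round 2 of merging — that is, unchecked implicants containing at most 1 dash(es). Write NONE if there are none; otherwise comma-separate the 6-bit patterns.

-00010, -00100, 00010-, 011001, 1-1101, 10-111, 100-10, 1001-0, 10011-, 101-11, 1011-1, 11-101

size-2^0 implicants → 000010(✓)  000100(✓)  000101(✓)  001100(✓)  001110(✓)  010100(✓)  011001  011100(✓)  011110(✓)  100010(✓)  100100(✓)  100110(✓)  100111(✓)  101010(✓)  101011(✓)  101101(✓)  101111(✓)  110010(✓)  110101(✓)  111010(✓)  111011(✓)  111101(✓)
size-2^1 implicants → -00010  -00100  0-0100(✓)  0-1100(✓)  0-1110(✓)  00-100(✓)  00010-  0011-0(✓)  01-100(✓)  0111-0(✓)  1-0010(✓)  1-1010(✓)  1-1011(✓)  1-1101  10-010(✓)  10-111  100-10  1001-0  10011-  101-11  10101-(✓)  1011-1  11-010(✓)  11-101  11101-(✓)
size-2^2 implicants → 0--100  0-11-0  1--010  1-101-
Unchecked terms (primes): -00010, -00100, 0--100, 0-11-0, 00010-, 011001, 1--010, 1-101-, 1-1101, 10-111, 100-10, 1001-0, 10011-, 101-11, 1011-1, 11-101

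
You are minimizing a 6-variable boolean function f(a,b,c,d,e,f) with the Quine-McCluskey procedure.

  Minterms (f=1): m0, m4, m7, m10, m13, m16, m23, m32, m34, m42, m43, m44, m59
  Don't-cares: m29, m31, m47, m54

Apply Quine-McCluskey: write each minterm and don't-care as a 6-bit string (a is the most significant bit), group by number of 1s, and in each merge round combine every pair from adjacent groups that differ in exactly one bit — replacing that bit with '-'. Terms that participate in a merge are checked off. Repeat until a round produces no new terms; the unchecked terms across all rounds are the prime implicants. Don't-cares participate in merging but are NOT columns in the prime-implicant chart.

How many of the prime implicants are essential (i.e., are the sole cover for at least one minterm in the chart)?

Round 0: 000000✓ 000100✓ 000111✓ 001010✓ 001101✓ 010000✓ 010111✓ 011101✓ 011111✓ 100000✓ 100010✓ 101010✓ 101011✓ 101100 101111✓ 110110 111011✓
Round 1: -00000 -01010 0-0000 0-0111 0-1101 000-00 01-111 0111-1 1-1011 10-010 1000-0 101-11 10101-
PIs = {-00000, -01010, 0-0000, 0-0111, 0-1101, 000-00, 01-111, 0111-1, 1-1011, 10-010, 1000-0, 101-11, 10101-, 101100, 110110}
Coverage chart:
  m0: -00000,0-0000,000-00
  m4: 000-00 ←essential
  m7: 0-0111 ←essential
  m10: -01010 ←essential
  m13: 0-1101 ←essential
  m16: 0-0000 ←essential
  m23: 0-0111,01-111
  m32: -00000,1000-0
  m34: 10-010,1000-0
  m42: -01010,10-010,10101-
  m43: 1-1011,101-11,10101-
  m44: 101100 ←essential
  m59: 1-1011 ←essential
Essential: -01010, 0-0000, 0-0111, 0-1101, 000-00, 1-1011, 101100

7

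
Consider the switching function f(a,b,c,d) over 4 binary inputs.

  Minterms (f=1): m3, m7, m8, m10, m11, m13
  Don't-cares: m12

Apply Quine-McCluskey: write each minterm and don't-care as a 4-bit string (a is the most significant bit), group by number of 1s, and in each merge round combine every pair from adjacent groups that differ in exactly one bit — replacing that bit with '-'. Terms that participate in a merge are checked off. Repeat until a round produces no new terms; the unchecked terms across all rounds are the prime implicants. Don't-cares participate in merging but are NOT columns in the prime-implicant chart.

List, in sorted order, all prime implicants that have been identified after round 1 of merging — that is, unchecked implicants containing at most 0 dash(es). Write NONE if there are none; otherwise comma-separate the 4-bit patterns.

NONE

[col 0] 0011*, 0111*, 1000*, 1010*, 1011*, 1100*, 1101*
[col 1] -011, 0-11, 1-00, 10-0, 101-, 110-
Prime implicants: -011, 0-11, 1-00, 10-0, 101-, 110-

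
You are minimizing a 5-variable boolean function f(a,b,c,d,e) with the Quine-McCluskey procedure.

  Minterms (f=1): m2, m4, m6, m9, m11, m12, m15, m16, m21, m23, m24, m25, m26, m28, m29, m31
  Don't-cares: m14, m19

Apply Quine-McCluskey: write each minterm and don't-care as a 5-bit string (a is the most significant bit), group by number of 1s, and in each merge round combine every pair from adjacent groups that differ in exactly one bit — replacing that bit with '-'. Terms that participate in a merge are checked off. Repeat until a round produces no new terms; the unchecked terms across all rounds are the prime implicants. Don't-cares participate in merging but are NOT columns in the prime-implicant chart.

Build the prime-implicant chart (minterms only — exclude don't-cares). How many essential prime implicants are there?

5

[col 0] 00010*, 00100*, 00110*, 01001*, 01011*, 01100*, 01110*, 01111*, 10000*, 10011*, 10101*, 10111*, 11000*, 11001*, 11010*, 11100*, 11101*, 11111*
[col 1] -1001, -1100, -1111, 0-100*, 0-110*, 00-10, 001-0*, 01-11, 010-1, 011-0*, 0111-, 1-000, 1-101*, 1-111*, 10-11, 101-1*, 11-00*, 11-01*, 110-0, 1100-*, 111-1*, 1110-*
[col 2] 0-1-0, 1-1-1, 11-0-
Prime implicants: -1001, -1100, -1111, 0-1-0, 00-10, 01-11, 010-1, 0111-, 1-000, 1-1-1, 10-11, 11-0-, 110-0
PI chart (minterm → PIs covering it):
  2 | 00-10  (sole → essential)
  4 | 0-1-0  (sole → essential)
  6 | 0-1-0,00-10
  9 | -1001,010-1
  11 | 01-11,010-1
  12 | -1100,0-1-0
  15 | -1111,01-11,0111-
  16 | 1-000  (sole → essential)
  21 | 1-1-1  (sole → essential)
  23 | 1-1-1,10-11
  24 | 1-000,11-0-,110-0
  25 | -1001,11-0-
  26 | 110-0  (sole → essential)
  28 | -1100,11-0-
  29 | 1-1-1,11-0-
  31 | -1111,1-1-1
Essential prime implicants: 0-1-0, 00-10, 1-000, 1-1-1, 110-0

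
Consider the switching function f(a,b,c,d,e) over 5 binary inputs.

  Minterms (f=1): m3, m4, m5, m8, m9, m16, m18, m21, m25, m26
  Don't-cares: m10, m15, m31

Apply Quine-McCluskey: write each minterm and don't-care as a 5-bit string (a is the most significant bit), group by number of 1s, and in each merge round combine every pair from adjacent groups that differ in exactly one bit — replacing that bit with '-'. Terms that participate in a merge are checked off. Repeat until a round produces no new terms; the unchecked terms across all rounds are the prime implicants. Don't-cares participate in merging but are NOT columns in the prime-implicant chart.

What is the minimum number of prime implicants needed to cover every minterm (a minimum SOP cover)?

Round 0: 00011 00100✓ 00101✓ 01000✓ 01001✓ 01010✓ 01111✓ 10000✓ 10010✓ 10101✓ 11001✓ 11010✓ 11111✓
Round 1: -0101 -1001 -1010 -1111 0010- 010-0 0100- 1-010 100-0
PIs = {-0101, -1001, -1010, -1111, 00011, 0010-, 010-0, 0100-, 1-010, 100-0}
Coverage chart:
  m3: 00011 ←essential
  m4: 0010- ←essential
  m5: -0101,0010-
  m8: 010-0,0100-
  m9: -1001,0100-
  m16: 100-0 ←essential
  m18: 1-010,100-0
  m21: -0101 ←essential
  m25: -1001 ←essential
  m26: -1010,1-010
Essential: -0101, -1001, 00011, 0010-, 100-0
Petrick residual → -1010, 010-0
Min cover (7 terms): b'cd'e + bc'd'e + bc'de' + a'b'c'de + a'b'cd' + a'bc'e' + ab'c'e'

7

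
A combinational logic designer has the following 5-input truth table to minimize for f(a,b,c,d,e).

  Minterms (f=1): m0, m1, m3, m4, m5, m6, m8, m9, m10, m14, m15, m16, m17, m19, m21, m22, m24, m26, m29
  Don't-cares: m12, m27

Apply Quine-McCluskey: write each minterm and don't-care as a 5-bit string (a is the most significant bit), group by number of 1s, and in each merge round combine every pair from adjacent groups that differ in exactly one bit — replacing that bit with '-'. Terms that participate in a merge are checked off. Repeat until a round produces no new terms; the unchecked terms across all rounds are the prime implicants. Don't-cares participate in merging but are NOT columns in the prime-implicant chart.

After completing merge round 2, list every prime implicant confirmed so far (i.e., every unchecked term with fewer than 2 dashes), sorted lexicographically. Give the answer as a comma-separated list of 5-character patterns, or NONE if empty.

size-2^0 implicants → 00000(✓)  00001(✓)  00011(✓)  00100(✓)  00101(✓)  00110(✓)  01000(✓)  01001(✓)  01010(✓)  01100(✓)  01110(✓)  01111(✓)  10000(✓)  10001(✓)  10011(✓)  10101(✓)  10110(✓)  11000(✓)  11010(✓)  11011(✓)  11101(✓)
size-2^1 implicants → -0000(✓)  -0001(✓)  -0011(✓)  -0101(✓)  -0110  -1000(✓)  -1010(✓)  0-000(✓)  0-001(✓)  0-100(✓)  0-110(✓)  00-00(✓)  00-01(✓)  000-1(✓)  0000-(✓)  001-0(✓)  0010-(✓)  01-00(✓)  01-10(✓)  010-0(✓)  0100-(✓)  011-0(✓)  0111-  1-000(✓)  1-011  1-101  10-01(✓)  100-1(✓)  1000-(✓)  110-0(✓)  1101-
size-2^2 implicants → --000  -0-01  -00-1  -000-  -10-0  0--00  0-00-  0-1-0  00-0-  01--0
Unchecked terms (primes): --000, -0-01, -00-1, -000-, -0110, -10-0, 0--00, 0-00-, 0-1-0, 00-0-, 01--0, 0111-, 1-011, 1-101, 1101-

-0110, 0111-, 1-011, 1-101, 1101-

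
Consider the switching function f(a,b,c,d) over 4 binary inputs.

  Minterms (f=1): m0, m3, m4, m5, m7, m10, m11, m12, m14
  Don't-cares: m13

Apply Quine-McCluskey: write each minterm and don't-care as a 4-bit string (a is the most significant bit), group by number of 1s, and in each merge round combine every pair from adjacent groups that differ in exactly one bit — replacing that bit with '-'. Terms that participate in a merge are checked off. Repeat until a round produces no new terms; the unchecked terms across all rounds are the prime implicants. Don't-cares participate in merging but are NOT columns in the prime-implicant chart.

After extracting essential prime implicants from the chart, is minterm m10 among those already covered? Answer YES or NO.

NO

Round 0: 0000✓ 0011✓ 0100✓ 0101✓ 0111✓ 1010✓ 1011✓ 1100✓ 1101✓ 1110✓
Round 1: -011 -100✓ -101✓ 0-00 0-11 01-1 010-✓ 1-10 101- 11-0 110-✓
Round 2: -10-
PIs = {-011, -10-, 0-00, 0-11, 01-1, 1-10, 101-, 11-0}
Coverage chart:
  m0: 0-00 ←essential
  m3: -011,0-11
  m4: -10-,0-00
  m5: -10-,01-1
  m7: 0-11,01-1
  m10: 1-10,101-
  m11: -011,101-
  m12: -10-,11-0
  m14: 1-10,11-0
Essential: 0-00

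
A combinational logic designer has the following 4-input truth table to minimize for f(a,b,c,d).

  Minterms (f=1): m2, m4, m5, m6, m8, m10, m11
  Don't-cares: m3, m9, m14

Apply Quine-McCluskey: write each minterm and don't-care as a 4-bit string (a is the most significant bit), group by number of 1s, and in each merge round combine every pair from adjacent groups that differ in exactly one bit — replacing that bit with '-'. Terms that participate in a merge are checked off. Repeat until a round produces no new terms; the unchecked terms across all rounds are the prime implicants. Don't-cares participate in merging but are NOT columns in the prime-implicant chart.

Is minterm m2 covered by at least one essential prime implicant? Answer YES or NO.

NO

size-2^0 implicants → 0010(✓)  0011(✓)  0100(✓)  0101(✓)  0110(✓)  1000(✓)  1001(✓)  1010(✓)  1011(✓)  1110(✓)
size-2^1 implicants → -010(✓)  -011(✓)  -110(✓)  0-10(✓)  001-(✓)  01-0  010-  1-10(✓)  10-0(✓)  10-1(✓)  100-(✓)  101-(✓)
size-2^2 implicants → --10  -01-  10--
Unchecked terms (primes): --10, -01-, 01-0, 010-, 10--
Minterm coverage:
  m2 ⊆ --10,-01-
  m4 ⊆ 01-0,010-
  m5 ⊆ 010- [E]
  m6 ⊆ --10,01-0
  m8 ⊆ 10-- [E]
  m10 ⊆ --10,-01-,10--
  m11 ⊆ -01-,10--
E = {010-, 10--}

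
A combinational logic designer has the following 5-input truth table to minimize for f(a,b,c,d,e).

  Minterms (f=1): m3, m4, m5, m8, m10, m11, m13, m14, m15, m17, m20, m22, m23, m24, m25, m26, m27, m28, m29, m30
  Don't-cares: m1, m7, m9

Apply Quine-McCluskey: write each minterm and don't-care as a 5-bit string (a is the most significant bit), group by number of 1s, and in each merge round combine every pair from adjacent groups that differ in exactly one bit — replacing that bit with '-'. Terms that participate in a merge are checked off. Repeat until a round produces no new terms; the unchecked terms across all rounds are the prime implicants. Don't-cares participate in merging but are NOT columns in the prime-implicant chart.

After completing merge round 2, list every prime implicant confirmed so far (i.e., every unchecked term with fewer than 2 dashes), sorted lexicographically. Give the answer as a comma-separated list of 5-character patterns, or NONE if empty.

Round 0: 00001✓ 00011✓ 00100✓ 00101✓ 00111✓ 01000✓ 01001✓ 01010✓ 01011✓ 01101✓ 01110✓ 01111✓ 10001✓ 10100✓ 10110✓ 10111✓ 11000✓ 11001✓ 11010✓ 11011✓ 11100✓ 11101✓ 11110✓
Round 1: -0001✓ -0100 -0111 -1000✓ -1001✓ -1010✓ -1011✓ -1101✓ -1110✓ 0-001✓ 0-011✓ 0-101✓ 0-111✓ 00-01✓ 00-11✓ 000-1✓ 001-1✓ 0010- 01-01✓ 01-10✓ 01-11✓ 010-0✓ 010-1✓ 0100-✓ 0101-✓ 011-1✓ 0111-✓ 1-001✓ 1-100✓ 1-110✓ 101-0✓ 1011- 11-00✓ 11-01✓ 11-10✓ 110-0✓ 110-1✓ 1100-✓ 1101-✓ 111-0✓ 1110-✓
Round 2: --001 -1-01 -1-10 -10-0✓ -10-1✓ -100-✓ -101-✓ 0--01✓ 0--11✓ 0-0-1✓ 0-1-1✓ 00--1✓ 01--1✓ 01-1- 010--✓ 1-1-0 11--0 11-0- 110--✓
Round 3: -10-- 0---1
PIs = {--001, -0100, -0111, -1-01, -1-10, -10--, 0---1, 0010-, 01-1-, 1-1-0, 1011-, 11--0, 11-0-}

-0100, -0111, 0010-, 1011-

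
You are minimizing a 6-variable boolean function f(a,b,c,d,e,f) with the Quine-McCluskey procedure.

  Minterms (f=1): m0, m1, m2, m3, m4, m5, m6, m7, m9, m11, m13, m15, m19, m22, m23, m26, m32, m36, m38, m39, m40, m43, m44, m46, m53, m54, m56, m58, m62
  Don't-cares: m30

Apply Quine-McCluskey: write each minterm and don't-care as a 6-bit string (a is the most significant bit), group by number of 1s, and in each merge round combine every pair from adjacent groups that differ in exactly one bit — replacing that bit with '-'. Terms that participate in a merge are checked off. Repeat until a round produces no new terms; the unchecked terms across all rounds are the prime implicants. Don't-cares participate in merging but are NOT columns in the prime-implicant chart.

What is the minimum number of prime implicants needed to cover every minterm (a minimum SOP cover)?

11

[col 0] 000000*, 000001*, 000010*, 000011*, 000100*, 000101*, 000110*, 000111*, 001001*, 001011*, 001101*, 001111*, 010011*, 010110*, 010111*, 011010*, 011110*, 100000*, 100100*, 100110*, 100111*, 101000*, 101011*, 101100*, 101110*, 110101, 110110*, 111000*, 111010*, 111110*
[col 1] -00000*, -00100*, -00110*, -00111*, -01011, -10110*, -11010*, -11110*, 0-0011*, 0-0110*, 0-0111*, 00-001*, 00-011*, 00-101*, 00-111*, 000-00*, 000-01*, 000-10*, 000-11*, 0000-0*, 0000-1*, 00000-*, 00001-*, 0001-0*, 0001-1*, 00010-*, 00011-*, 001-01*, 001-11*, 0010-1*, 0011-1*, 01-110*, 010-11*, 01011-*, 011-10*, 1-0110*, 1-1000, 1-1110*, 10-000*, 10-100*, 10-110*, 100-00*, 1001-0*, 10011-*, 101-00*, 1011-0*, 11-110*, 111-10*, 1110-0
[col 2] --0110, -00-00, -001-0, -0011-, -1-110, -11-10, 0-0-11, 0-011-, 00--01*, 00--11*, 00-0-1*, 00-1-1*, 000--0*, 000--1*, 000-0-*, 000-1-*, 0000--*, 0001--*, 001--1*, 1--110, 10--00, 10-1-0
[col 3] 00---1, 000---
Prime implicants: --0110, -00-00, -001-0, -0011-, -01011, -1-110, -11-10, 0-0-11, 0-011-, 00---1, 000---, 1--110, 1-1000, 10--00, 10-1-0, 110101, 1110-0
PI chart (minterm → PIs covering it):
  0 | -00-00,000---
  1 | 00---1,000---
  2 | 000---  (sole → essential)
  3 | 0-0-11,00---1,000---
  4 | -00-00,-001-0,000---
  5 | 00---1,000---
  6 | --0110,-001-0,-0011-,0-011-,000---
  7 | -0011-,0-0-11,0-011-,00---1,000---
  9 | 00---1  (sole → essential)
  11 | -01011,00---1
  13 | 00---1  (sole → essential)
  15 | 00---1  (sole → essential)
  19 | 0-0-11  (sole → essential)
  22 | --0110,-1-110,0-011-
  23 | 0-0-11,0-011-
  26 | -11-10  (sole → essential)
  32 | -00-00,10--00
  36 | -00-00,-001-0,10--00,10-1-0
  38 | --0110,-001-0,-0011-,1--110,10-1-0
  39 | -0011-  (sole → essential)
  40 | 1-1000,10--00
  43 | -01011  (sole → essential)
  44 | 10--00,10-1-0
  46 | 1--110,10-1-0
  53 | 110101  (sole → essential)
  54 | --0110,-1-110,1--110
  56 | 1-1000,1110-0
  58 | -11-10,1110-0
  62 | -1-110,-11-10,1--110
Essential prime implicants: -0011-, -01011, -11-10, 0-0-11, 00---1, 000---, 110101
Petrick residual → --0110, -00-00, 1-1000, 10-1-0
Minimum SOP uses 11 PIs: c'def' + b'c'e'f' + b'c'de + b'cd'ef + bcef' + a'c'ef + a'b'f + a'b'c' + acd'e'f' + ab'df' + abc'de'f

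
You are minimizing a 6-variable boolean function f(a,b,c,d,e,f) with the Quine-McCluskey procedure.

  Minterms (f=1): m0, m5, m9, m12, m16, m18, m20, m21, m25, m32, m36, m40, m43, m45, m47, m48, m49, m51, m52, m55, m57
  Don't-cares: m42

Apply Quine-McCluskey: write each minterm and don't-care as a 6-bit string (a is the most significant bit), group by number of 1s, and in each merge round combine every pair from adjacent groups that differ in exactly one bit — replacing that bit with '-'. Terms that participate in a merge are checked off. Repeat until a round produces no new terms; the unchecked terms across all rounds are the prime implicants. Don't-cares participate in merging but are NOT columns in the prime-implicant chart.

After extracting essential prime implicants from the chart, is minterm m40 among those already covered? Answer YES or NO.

NO

size-2^0 implicants → 000000(✓)  000101(✓)  001001(✓)  001100  010000(✓)  010010(✓)  010100(✓)  010101(✓)  011001(✓)  100000(✓)  100100(✓)  101000(✓)  101010(✓)  101011(✓)  101101(✓)  101111(✓)  110000(✓)  110001(✓)  110011(✓)  110100(✓)  110111(✓)  111001(✓)
size-2^1 implicants → -00000(✓)  -10000(✓)  -10100(✓)  -11001  0-0000(✓)  0-0101  0-1001  010-00(✓)  0100-0  01010-  1-0000(✓)  1-0100(✓)  10-000  100-00(✓)  101-11  1010-0  10101-  1011-1  11-001  110-00(✓)  110-11  1100-1  11000-
size-2^2 implicants → --0000  -10-00  1-0-00
Unchecked terms (primes): --0000, -10-00, -11001, 0-0101, 0-1001, 001100, 0100-0, 01010-, 1-0-00, 10-000, 101-11, 1010-0, 10101-, 1011-1, 11-001, 110-11, 1100-1, 11000-
Minterm coverage:
  m0 ⊆ --0000 [E]
  m5 ⊆ 0-0101 [E]
  m9 ⊆ 0-1001 [E]
  m12 ⊆ 001100 [E]
  m16 ⊆ --0000,-10-00,0100-0
  m18 ⊆ 0100-0 [E]
  m20 ⊆ -10-00,01010-
  m21 ⊆ 0-0101,01010-
  m25 ⊆ -11001,0-1001
  m32 ⊆ --0000,1-0-00,10-000
  m36 ⊆ 1-0-00 [E]
  m40 ⊆ 10-000,1010-0
  m43 ⊆ 101-11,10101-
  m45 ⊆ 1011-1 [E]
  m47 ⊆ 101-11,1011-1
  m48 ⊆ --0000,-10-00,1-0-00,11000-
  m49 ⊆ 11-001,1100-1,11000-
  m51 ⊆ 110-11,1100-1
  m52 ⊆ -10-00,1-0-00
  m55 ⊆ 110-11 [E]
  m57 ⊆ -11001,11-001
E = {--0000, 0-0101, 0-1001, 001100, 0100-0, 1-0-00, 1011-1, 110-11}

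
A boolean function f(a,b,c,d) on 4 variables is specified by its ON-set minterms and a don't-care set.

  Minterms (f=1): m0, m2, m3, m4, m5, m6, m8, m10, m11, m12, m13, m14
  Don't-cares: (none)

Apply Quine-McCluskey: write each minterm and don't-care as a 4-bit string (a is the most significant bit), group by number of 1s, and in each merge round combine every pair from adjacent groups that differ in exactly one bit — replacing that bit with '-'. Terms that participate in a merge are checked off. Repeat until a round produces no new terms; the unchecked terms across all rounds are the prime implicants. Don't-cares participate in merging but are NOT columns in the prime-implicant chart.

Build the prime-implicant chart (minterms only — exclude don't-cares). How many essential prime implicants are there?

3

Round 0: 0000✓ 0010✓ 0011✓ 0100✓ 0101✓ 0110✓ 1000✓ 1010✓ 1011✓ 1100✓ 1101✓ 1110✓
Round 1: -000✓ -010✓ -011✓ -100✓ -101✓ -110✓ 0-00✓ 0-10✓ 00-0✓ 001-✓ 01-0✓ 010-✓ 1-00✓ 1-10✓ 10-0✓ 101-✓ 11-0✓ 110-✓
Round 2: --00✓ --10✓ -0-0✓ -01- -1-0✓ -10- 0--0✓ 1--0✓
Round 3: ---0
PIs = {---0, -01-, -10-}
Coverage chart:
  m0: ---0 ←essential
  m2: ---0,-01-
  m3: -01- ←essential
  m4: ---0,-10-
  m5: -10- ←essential
  m6: ---0 ←essential
  m8: ---0 ←essential
  m10: ---0,-01-
  m11: -01- ←essential
  m12: ---0,-10-
  m13: -10- ←essential
  m14: ---0 ←essential
Essential: ---0, -01-, -10-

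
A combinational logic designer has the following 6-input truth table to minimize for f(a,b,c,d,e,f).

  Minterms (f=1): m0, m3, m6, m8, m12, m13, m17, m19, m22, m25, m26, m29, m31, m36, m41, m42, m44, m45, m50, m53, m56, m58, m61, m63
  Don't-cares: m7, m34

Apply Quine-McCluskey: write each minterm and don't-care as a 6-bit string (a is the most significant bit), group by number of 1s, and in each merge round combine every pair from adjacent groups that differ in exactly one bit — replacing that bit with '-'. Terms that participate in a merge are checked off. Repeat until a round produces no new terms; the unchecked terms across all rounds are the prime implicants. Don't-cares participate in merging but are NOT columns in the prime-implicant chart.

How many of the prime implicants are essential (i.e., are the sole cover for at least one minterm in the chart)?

[col 0] 000000*, 000011*, 000110*, 000111*, 001000*, 001100*, 001101*, 010001*, 010011*, 010110*, 011001*, 011010*, 011101*, 011111*, 100010*, 100100*, 101001*, 101010*, 101100*, 101101*, 110010*, 110101*, 111000*, 111010*, 111101*, 111111*
[col 1] -01100*, -01101*, -11010, -11101*, -11111*, 0-0011, 0-0110, 0-1101*, 00-000, 000-11, 00011-, 001-00, 00110-*, 01-001, 0100-1, 011-01, 0111-1*, 1-0010*, 1-1010*, 1-1101*, 10-010*, 10-100, 101-01, 10110-*, 11-010*, 11-101, 1110-0, 1111-1*
[col 2] --1101, -0110-, -111-1, 1--010
Prime implicants: --1101, -0110-, -11010, -111-1, 0-0011, 0-0110, 00-000, 000-11, 00011-, 001-00, 01-001, 0100-1, 011-01, 1--010, 10-100, 101-01, 11-101, 1110-0
PI chart (minterm → PIs covering it):
  0 | 00-000  (sole → essential)
  3 | 0-0011,000-11
  6 | 0-0110,00011-
  8 | 00-000,001-00
  12 | -0110-,001-00
  13 | --1101,-0110-
  17 | 01-001,0100-1
  19 | 0-0011,0100-1
  22 | 0-0110  (sole → essential)
  25 | 01-001,011-01
  26 | -11010  (sole → essential)
  29 | --1101,-111-1,011-01
  31 | -111-1  (sole → essential)
  36 | 10-100  (sole → essential)
  41 | 101-01  (sole → essential)
  42 | 1--010  (sole → essential)
  44 | -0110-,10-100
  45 | --1101,-0110-,101-01
  50 | 1--010  (sole → essential)
  53 | 11-101  (sole → essential)
  56 | 1110-0  (sole → essential)
  58 | -11010,1--010,1110-0
  61 | --1101,-111-1,11-101
  63 | -111-1  (sole → essential)
Essential prime implicants: -11010, -111-1, 0-0110, 00-000, 1--010, 10-100, 101-01, 11-101, 1110-0

9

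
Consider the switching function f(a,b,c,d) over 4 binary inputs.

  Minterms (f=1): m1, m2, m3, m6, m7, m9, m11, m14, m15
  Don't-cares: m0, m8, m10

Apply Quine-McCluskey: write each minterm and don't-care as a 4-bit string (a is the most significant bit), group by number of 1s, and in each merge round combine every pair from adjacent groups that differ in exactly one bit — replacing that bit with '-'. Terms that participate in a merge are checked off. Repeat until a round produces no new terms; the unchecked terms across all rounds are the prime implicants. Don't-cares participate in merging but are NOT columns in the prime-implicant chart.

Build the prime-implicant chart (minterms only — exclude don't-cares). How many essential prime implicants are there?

2

size-2^0 implicants → 0000(✓)  0001(✓)  0010(✓)  0011(✓)  0110(✓)  0111(✓)  1000(✓)  1001(✓)  1010(✓)  1011(✓)  1110(✓)  1111(✓)
size-2^1 implicants → -000(✓)  -001(✓)  -010(✓)  -011(✓)  -110(✓)  -111(✓)  0-10(✓)  0-11(✓)  00-0(✓)  00-1(✓)  000-(✓)  001-(✓)  011-(✓)  1-10(✓)  1-11(✓)  10-0(✓)  10-1(✓)  100-(✓)  101-(✓)  111-(✓)
size-2^2 implicants → --10(✓)  --11(✓)  -0-0(✓)  -0-1(✓)  -00-(✓)  -01-(✓)  -11-(✓)  0-1-(✓)  00--(✓)  1-1-(✓)  10--(✓)
size-2^3 implicants → --1-  -0--
Unchecked terms (primes): --1-, -0--
Minterm coverage:
  m1 ⊆ -0-- [E]
  m2 ⊆ --1-,-0--
  m3 ⊆ --1-,-0--
  m6 ⊆ --1- [E]
  m7 ⊆ --1- [E]
  m9 ⊆ -0-- [E]
  m11 ⊆ --1-,-0--
  m14 ⊆ --1- [E]
  m15 ⊆ --1- [E]
E = {--1-, -0--}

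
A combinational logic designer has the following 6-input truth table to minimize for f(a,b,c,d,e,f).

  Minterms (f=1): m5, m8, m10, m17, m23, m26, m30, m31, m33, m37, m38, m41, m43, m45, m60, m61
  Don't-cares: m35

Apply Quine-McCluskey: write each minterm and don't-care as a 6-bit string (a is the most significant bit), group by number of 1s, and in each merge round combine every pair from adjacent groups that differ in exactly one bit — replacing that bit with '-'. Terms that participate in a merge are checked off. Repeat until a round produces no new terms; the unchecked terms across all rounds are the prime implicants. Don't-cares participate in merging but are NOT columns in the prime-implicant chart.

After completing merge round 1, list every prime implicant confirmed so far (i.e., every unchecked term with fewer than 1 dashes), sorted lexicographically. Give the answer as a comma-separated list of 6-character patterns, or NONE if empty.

010001, 100110

[col 0] 000101*, 001000*, 001010*, 010001, 010111*, 011010*, 011110*, 011111*, 100001*, 100011*, 100101*, 100110, 101001*, 101011*, 101101*, 111100*, 111101*
[col 1] -00101, 0-1010, 0010-0, 01-111, 011-10, 01111-, 1-1101, 10-001*, 10-011*, 10-101*, 100-01*, 1000-1*, 101-01*, 1010-1*, 11110-
[col 2] 10--01, 10-0-1
Prime implicants: -00101, 0-1010, 0010-0, 01-111, 010001, 011-10, 01111-, 1-1101, 10--01, 10-0-1, 100110, 11110-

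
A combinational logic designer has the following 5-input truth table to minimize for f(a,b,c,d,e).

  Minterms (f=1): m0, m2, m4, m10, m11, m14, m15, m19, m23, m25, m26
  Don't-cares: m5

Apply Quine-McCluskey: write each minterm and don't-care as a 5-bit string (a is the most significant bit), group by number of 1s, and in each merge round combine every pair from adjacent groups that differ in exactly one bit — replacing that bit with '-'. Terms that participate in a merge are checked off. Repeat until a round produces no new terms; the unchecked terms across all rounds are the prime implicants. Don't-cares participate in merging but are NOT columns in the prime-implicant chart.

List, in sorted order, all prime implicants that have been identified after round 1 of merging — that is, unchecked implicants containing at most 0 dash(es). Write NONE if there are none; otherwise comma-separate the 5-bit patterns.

11001

[col 0] 00000*, 00010*, 00100*, 00101*, 01010*, 01011*, 01110*, 01111*, 10011*, 10111*, 11001, 11010*
[col 1] -1010, 0-010, 00-00, 000-0, 0010-, 01-10*, 01-11*, 0101-*, 0111-*, 10-11
[col 2] 01-1-
Prime implicants: -1010, 0-010, 00-00, 000-0, 0010-, 01-1-, 10-11, 11001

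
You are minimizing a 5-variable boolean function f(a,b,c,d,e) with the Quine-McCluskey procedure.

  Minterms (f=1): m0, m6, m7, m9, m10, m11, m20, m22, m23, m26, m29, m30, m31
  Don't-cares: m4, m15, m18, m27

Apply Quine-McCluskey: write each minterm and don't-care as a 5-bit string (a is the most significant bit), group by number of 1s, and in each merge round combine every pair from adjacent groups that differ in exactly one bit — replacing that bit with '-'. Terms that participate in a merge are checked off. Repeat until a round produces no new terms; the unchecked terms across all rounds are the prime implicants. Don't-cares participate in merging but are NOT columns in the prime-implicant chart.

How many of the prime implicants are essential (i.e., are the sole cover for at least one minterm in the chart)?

5

[col 0] 00000*, 00100*, 00110*, 00111*, 01001*, 01010*, 01011*, 01111*, 10010*, 10100*, 10110*, 10111*, 11010*, 11011*, 11101*, 11110*, 11111*
[col 1] -0100*, -0110*, -0111*, -1010*, -1011*, -1111*, 0-111*, 00-00, 001-0*, 0011-*, 01-11*, 010-1, 0101-*, 1-010*, 1-110*, 1-111*, 10-10*, 101-0*, 1011-*, 11-10*, 11-11*, 1101-*, 111-1, 1111-*
[col 2] --111, -01-0, -011-, -1-11, -101-, 1--10, 1-11-, 11-1-
Prime implicants: --111, -01-0, -011-, -1-11, -101-, 00-00, 010-1, 1--10, 1-11-, 11-1-, 111-1
PI chart (minterm → PIs covering it):
  0 | 00-00  (sole → essential)
  6 | -01-0,-011-
  7 | --111,-011-
  9 | 010-1  (sole → essential)
  10 | -101-  (sole → essential)
  11 | -1-11,-101-,010-1
  20 | -01-0  (sole → essential)
  22 | -01-0,-011-,1--10,1-11-
  23 | --111,-011-,1-11-
  26 | -101-,1--10,11-1-
  29 | 111-1  (sole → essential)
  30 | 1--10,1-11-,11-1-
  31 | --111,-1-11,1-11-,11-1-,111-1
Essential prime implicants: -01-0, -101-, 00-00, 010-1, 111-1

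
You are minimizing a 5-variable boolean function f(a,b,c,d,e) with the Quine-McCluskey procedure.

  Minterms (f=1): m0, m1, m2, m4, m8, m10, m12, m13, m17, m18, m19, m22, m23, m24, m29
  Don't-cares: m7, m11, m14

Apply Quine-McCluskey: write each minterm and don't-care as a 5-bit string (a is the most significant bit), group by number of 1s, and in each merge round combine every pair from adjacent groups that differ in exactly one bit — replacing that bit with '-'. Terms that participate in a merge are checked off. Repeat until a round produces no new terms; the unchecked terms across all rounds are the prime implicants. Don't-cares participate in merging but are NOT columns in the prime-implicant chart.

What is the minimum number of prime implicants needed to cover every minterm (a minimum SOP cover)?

6

size-2^0 implicants → 00000(✓)  00001(✓)  00010(✓)  00100(✓)  00111(✓)  01000(✓)  01010(✓)  01011(✓)  01100(✓)  01101(✓)  01110(✓)  10001(✓)  10010(✓)  10011(✓)  10110(✓)  10111(✓)  11000(✓)  11101(✓)
size-2^1 implicants → -0001  -0010  -0111  -1000  -1101  0-000(✓)  0-010(✓)  0-100(✓)  00-00(✓)  000-0(✓)  0000-  01-00(✓)  01-10(✓)  010-0(✓)  0101-  011-0(✓)  0110-  10-10(✓)  10-11(✓)  100-1  1001-(✓)  1011-(✓)
size-2^2 implicants → 0--00  0-0-0  01--0  10-1-
Unchecked terms (primes): -0001, -0010, -0111, -1000, -1101, 0--00, 0-0-0, 0000-, 01--0, 0101-, 0110-, 10-1-, 100-1
Minterm coverage:
  m0 ⊆ 0--00,0-0-0,0000-
  m1 ⊆ -0001,0000-
  m2 ⊆ -0010,0-0-0
  m4 ⊆ 0--00 [E]
  m8 ⊆ -1000,0--00,0-0-0,01--0
  m10 ⊆ 0-0-0,01--0,0101-
  m12 ⊆ 0--00,01--0,0110-
  m13 ⊆ -1101,0110-
  m17 ⊆ -0001,100-1
  m18 ⊆ -0010,10-1-
  m19 ⊆ 10-1-,100-1
  m22 ⊆ 10-1- [E]
  m23 ⊆ -0111,10-1-
  m24 ⊆ -1000 [E]
  m29 ⊆ -1101 [E]
E = {-1000, -1101, 0--00, 10-1-}
Petrick residual → -0001, 0-0-0
Cover = b'c'd'e + bc'd'e' + bcd'e + a'd'e' + a'c'e' + ab'd  |cover|=6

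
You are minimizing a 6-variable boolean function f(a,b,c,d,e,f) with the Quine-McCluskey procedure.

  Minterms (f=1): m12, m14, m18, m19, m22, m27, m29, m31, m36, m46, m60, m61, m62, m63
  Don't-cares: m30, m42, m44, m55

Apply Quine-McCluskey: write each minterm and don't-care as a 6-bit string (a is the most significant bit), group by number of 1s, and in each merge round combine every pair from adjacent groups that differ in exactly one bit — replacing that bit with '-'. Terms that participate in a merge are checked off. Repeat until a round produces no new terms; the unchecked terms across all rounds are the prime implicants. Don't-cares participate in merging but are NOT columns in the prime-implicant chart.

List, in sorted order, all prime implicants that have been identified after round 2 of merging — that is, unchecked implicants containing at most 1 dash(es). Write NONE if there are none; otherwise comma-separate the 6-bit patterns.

01-011, 01-110, 010-10, 01001-, 011-11, 10-100, 101-10, 11-111

Round 0: 001100✓ 001110✓ 010010✓ 010011✓ 010110✓ 011011✓ 011101✓ 011110✓ 011111✓ 100100✓ 101010✓ 101100✓ 101110✓ 110111✓ 111100✓ 111101✓ 111110✓ 111111✓
Round 1: -01100✓ -01110✓ -11101✓ -11110✓ -11111✓ 0-1110✓ 0011-0✓ 01-011 01-110 010-10 01001- 011-11 0111-1✓ 01111-✓ 1-1100✓ 1-1110✓ 10-100 101-10 1011-0✓ 11-111 1111-0✓ 1111-1✓ 11110-✓ 11111-✓
Round 2: --1110 -011-0 -111-1 -1111- 1-11-0 1111--
PIs = {--1110, -011-0, -111-1, -1111-, 01-011, 01-110, 010-10, 01001-, 011-11, 1-11-0, 10-100, 101-10, 11-111, 1111--}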